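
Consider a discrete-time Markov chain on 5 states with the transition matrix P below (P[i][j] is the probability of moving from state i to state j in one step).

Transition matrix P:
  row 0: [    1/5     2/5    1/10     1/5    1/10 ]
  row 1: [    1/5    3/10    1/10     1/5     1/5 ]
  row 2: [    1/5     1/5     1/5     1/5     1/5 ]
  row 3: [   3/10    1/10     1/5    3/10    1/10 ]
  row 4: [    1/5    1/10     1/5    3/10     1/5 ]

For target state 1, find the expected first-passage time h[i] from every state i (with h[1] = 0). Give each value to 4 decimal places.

First-step conditioning: h[1] = 0; for i ≠ 1, h[i] = 1 + Σ_k P[i][k]·h[k].
  h[0] = 1 + 1/5·h[0] + 1/10·h[2] + 1/5·h[3] + 1/10·h[4]
  h[2] = 1 + 1/5·h[0] + 1/5·h[2] + 1/5·h[3] + 1/5·h[4]
  h[3] = 1 + 3/10·h[0] + 1/5·h[2] + 3/10·h[3] + 1/10·h[4]
  h[4] = 1 + 1/5·h[0] + 1/5·h[2] + 3/10·h[3] + 1/5·h[4]
Solving the 4×4 linear system over states ≠ 1 gives exactly h = [3595/936, 0, 4555/936, 1225/234, 5045/936] (h[1] = 0 is the target).

h = [3.8408, 0.0000, 4.8665, 5.2350, 5.3900]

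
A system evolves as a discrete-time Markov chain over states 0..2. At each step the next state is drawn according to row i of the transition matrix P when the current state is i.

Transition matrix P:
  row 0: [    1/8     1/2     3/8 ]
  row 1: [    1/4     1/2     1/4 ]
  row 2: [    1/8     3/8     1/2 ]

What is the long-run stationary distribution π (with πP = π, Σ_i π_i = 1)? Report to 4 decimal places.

Balance equations π_j = Σ_i π_i·P[i][j]:
  π_0 = 1/8·π_0 + 1/4·π_1 + 1/8·π_2
  π_1 = 1/2·π_0 + 1/2·π_1 + 3/8·π_2
  normalize: π_0 + π_1 + π_2 = 1
Solving the linear system gives exactly π = [2/11, 5/11, 4/11].

π = [0.1818, 0.4545, 0.3636]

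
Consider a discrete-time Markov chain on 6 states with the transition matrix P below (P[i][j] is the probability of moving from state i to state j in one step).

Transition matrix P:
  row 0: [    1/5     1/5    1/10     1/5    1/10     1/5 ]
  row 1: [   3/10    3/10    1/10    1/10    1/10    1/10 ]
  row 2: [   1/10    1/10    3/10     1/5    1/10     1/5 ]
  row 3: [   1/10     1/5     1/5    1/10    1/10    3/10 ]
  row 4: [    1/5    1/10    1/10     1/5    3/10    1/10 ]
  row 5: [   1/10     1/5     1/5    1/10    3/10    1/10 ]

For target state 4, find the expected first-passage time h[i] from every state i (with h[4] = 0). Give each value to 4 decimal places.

h = [7.3891, 7.5510, 7.3689, 7.2660, 0.0000, 6.0550]

First-step conditioning: h[4] = 0; for i ≠ 4, h[i] = 1 + Σ_k P[i][k]·h[k].
  h[0] = 1 + 1/5·h[0] + 1/5·h[1] + 1/10·h[2] + 1/5·h[3] + 1/5·h[5]
  h[1] = 1 + 3/10·h[0] + 3/10·h[1] + 1/10·h[2] + 1/10·h[3] + 1/10·h[5]
  h[2] = 1 + 1/10·h[0] + 1/10·h[1] + 3/10·h[2] + 1/5·h[3] + 1/5·h[5]
  h[3] = 1 + 1/10·h[0] + 1/5·h[1] + 1/5·h[2] + 1/10·h[3] + 3/10·h[5]
  h[5] = 1 + 1/10·h[0] + 1/5·h[1] + 1/5·h[2] + 1/10·h[3] + 1/10·h[5]
Solving the 5×5 linear system over states ≠ 4 gives exactly h = [43810/5929, 370/49, 43690/5929, 43080/5929, 0, 35900/5929] (h[4] = 0 is the target).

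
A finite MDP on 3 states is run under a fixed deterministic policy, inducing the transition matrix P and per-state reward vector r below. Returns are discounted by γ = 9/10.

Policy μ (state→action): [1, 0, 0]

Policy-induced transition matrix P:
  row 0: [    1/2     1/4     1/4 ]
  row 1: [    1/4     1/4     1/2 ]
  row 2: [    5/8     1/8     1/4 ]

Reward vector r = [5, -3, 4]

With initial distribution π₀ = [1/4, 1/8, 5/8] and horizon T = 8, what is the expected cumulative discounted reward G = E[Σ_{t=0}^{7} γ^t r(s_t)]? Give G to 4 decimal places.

G = 17.7535

t=0: π = [0.2500, 0.1250, 0.6250], E[r] = 3.3750, γ^t·E[r] = 3.375000, running G = 3.375000
t=1: π = [0.5469, 0.1719, 0.2813], E[r] = 3.3438, γ^t·E[r] = 3.009375, running G = 6.384375
t=2: π = [0.4922, 0.2148, 0.2930], E[r] = 2.9883, γ^t·E[r] = 2.420508, running G = 8.804883
t=3: π = [0.4829, 0.2134, 0.3037], E[r] = 2.9893, γ^t·E[r] = 2.179169, running G = 10.984052
t=4: π = [0.4846, 0.2120, 0.3033], E[r] = 3.0004, γ^t·E[r] = 1.968540, running G = 12.952592
t=5: π = [0.4849, 0.2121, 0.3030], E[r] = 3.0003, γ^t·E[r] = 1.771668, running G = 14.724260
t=6: π = [0.4849, 0.2121, 0.3030], E[r] = 3.0000, γ^t·E[r] = 1.594317, running G = 16.318577
t=7: π = [0.4848, 0.2121, 0.3030], E[r] = 3.0000, γ^t·E[r] = 1.434886, running G = 17.753463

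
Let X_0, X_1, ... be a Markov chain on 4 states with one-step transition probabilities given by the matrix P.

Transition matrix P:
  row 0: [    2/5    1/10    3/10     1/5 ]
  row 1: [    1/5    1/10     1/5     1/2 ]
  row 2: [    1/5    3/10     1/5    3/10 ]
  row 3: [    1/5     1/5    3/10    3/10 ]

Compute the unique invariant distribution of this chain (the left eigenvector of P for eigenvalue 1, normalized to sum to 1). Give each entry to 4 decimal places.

π = [0.2500, 0.1824, 0.2561, 0.3115]

Balance equations π_j = Σ_i π_i·P[i][j]:
  π_0 = 2/5·π_0 + 1/5·π_1 + 1/5·π_2 + 1/5·π_3
  π_1 = 1/10·π_0 + 1/10·π_1 + 3/10·π_2 + 1/5·π_3
  π_2 = 3/10·π_0 + 1/5·π_1 + 1/5·π_2 + 3/10·π_3
  normalize: π_0 + π_1 + π_2 + π_3 = 1
Solving the linear system gives exactly π = [1/4, 89/488, 125/488, 19/61].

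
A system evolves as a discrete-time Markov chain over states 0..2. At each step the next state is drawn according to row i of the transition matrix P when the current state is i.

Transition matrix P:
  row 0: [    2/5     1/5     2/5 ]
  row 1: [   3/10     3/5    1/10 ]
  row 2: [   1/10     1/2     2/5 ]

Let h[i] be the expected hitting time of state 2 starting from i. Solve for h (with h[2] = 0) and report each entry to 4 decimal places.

First-step conditioning: h[2] = 0; for i ≠ 2, h[i] = 1 + Σ_k P[i][k]·h[k].
  h[0] = 1 + 2/5·h[0] + 1/5·h[1]
  h[1] = 1 + 3/10·h[0] + 3/5·h[1]
Solving the 2×2 linear system over states ≠ 2 gives exactly h = [10/3, 5, 0] (h[2] = 0 is the target).

h = [3.3333, 5.0000, 0.0000]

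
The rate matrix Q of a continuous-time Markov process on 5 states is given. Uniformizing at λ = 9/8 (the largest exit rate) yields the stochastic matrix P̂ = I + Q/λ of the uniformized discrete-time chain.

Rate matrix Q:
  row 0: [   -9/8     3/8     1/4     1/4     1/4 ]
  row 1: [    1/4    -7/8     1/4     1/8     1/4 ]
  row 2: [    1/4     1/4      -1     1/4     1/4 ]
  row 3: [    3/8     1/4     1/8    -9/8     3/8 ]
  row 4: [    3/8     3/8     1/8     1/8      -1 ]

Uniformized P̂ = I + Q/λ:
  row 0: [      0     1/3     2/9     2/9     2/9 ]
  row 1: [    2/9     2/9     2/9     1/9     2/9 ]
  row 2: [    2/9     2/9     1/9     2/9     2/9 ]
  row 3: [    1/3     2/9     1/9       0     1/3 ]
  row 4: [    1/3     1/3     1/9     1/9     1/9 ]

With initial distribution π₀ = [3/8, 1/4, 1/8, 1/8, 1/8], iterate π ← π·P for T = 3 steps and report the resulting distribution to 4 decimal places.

t=0: π = [0.3750, 0.2500, 0.1250, 0.1250, 0.1250]
t=1: π = [0.1667, 0.2778, 0.1806, 0.1528, 0.2222]
t=2: π = [0.2269, 0.2654, 0.1605, 0.1327, 0.2145]
t=3: π = [0.2104, 0.2713, 0.1658, 0.1394, 0.2131]

π = [0.2104, 0.2713, 0.1658, 0.1394, 0.2131]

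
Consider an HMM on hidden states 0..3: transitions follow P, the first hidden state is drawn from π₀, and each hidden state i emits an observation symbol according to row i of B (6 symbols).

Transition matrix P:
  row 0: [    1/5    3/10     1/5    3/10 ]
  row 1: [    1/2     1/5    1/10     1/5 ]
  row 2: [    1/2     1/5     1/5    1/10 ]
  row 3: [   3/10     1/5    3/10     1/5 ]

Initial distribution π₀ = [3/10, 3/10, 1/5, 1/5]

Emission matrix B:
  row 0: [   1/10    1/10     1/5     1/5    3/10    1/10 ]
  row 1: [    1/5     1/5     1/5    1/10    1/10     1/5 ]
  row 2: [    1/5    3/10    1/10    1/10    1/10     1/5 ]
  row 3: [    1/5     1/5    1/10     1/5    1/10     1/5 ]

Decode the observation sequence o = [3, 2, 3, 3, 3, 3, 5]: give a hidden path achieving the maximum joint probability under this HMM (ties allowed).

path = [0, 1, 0, 3, 0, 3, 2]

t=0: δ = [6.000e-02, 3.000e-02, 2.000e-02, 4.000e-02]  (obs o_0=3)
t=1: δ = [3.000e-03, 3.600e-03, 1.200e-03, 1.800e-03]  ψ = [1, 0, 0, 0]  (obs o_1=2)
t=2: δ = [3.600e-04, 9.000e-05, 6.000e-05, 1.800e-04]  ψ = [1, 0, 0, 0]  (obs o_2=3)
t=3: δ = [1.440e-05, 1.080e-05, 7.200e-06, 2.160e-05]  ψ = [0, 0, 0, 0]  (obs o_3=3)
t=4: δ = [1.296e-06, 4.320e-07, 6.480e-07, 8.640e-07]  ψ = [3, 0, 3, 0]  (obs o_4=3)
t=5: δ = [6.480e-08, 3.888e-08, 2.592e-08, 7.776e-08]  ψ = [2, 0, 0, 0]  (obs o_5=3)
t=6: δ = [2.333e-09, 3.888e-09, 4.666e-09, 3.888e-09]  ψ = [3, 0, 3, 0]  (obs o_6=5)
backtrack: best end state = 2; path = [0, 1, 0, 3, 0, 3, 2]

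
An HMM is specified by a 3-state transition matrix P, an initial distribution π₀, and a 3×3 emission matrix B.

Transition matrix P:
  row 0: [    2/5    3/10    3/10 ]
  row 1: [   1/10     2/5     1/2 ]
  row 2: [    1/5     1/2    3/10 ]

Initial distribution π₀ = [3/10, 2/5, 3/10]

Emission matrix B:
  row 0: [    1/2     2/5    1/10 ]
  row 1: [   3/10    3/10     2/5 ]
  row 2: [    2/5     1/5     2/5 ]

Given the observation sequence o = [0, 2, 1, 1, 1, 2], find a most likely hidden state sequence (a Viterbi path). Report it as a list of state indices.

path = [1, 2, 1, 2, 1, 2]

t=0: δ = [1.500e-01, 1.200e-01, 1.200e-01]  (obs o_0=0)
t=1: δ = [6.000e-03, 2.400e-02, 2.400e-02]  ψ = [0, 2, 1]  (obs o_1=2)
t=2: δ = [1.920e-03, 3.600e-03, 2.400e-03]  ψ = [2, 2, 1]  (obs o_2=1)
t=3: δ = [3.072e-04, 4.320e-04, 3.600e-04]  ψ = [0, 1, 1]  (obs o_3=1)
t=4: δ = [4.915e-05, 5.400e-05, 4.320e-05]  ψ = [0, 2, 1]  (obs o_4=1)
t=5: δ = [1.966e-06, 8.640e-06, 1.080e-05]  ψ = [0, 1, 1]  (obs o_5=2)
backtrack: best end state = 2; path = [1, 2, 1, 2, 1, 2]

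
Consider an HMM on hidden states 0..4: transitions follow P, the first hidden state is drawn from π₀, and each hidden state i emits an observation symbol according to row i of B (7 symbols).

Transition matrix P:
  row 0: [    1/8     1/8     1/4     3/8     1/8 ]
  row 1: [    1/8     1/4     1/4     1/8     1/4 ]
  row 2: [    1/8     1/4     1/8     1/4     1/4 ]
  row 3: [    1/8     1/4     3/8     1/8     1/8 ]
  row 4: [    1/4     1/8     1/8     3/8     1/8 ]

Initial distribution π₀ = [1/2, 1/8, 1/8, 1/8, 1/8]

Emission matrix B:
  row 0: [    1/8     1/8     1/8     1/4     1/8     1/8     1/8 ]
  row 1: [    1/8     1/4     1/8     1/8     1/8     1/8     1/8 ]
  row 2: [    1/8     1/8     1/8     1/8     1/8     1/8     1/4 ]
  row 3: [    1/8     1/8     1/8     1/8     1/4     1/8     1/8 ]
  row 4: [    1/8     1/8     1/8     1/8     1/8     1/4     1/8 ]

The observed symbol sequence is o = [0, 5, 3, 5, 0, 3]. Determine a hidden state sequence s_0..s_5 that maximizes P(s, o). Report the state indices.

path = [0, 3, 2, 4, 3, 2]

t=0: δ = [6.250e-02, 1.562e-02, 1.562e-02, 1.562e-02, 1.562e-02]  (obs o_0=0)
t=1: δ = [9.766e-04, 9.766e-04, 1.953e-03, 2.930e-03, 1.953e-03]  ψ = [0, 0, 0, 0, 0]  (obs o_1=5)
t=2: δ = [1.221e-04, 9.155e-05, 1.373e-04, 9.155e-05, 6.104e-05]  ψ = [4, 3, 3, 4, 2]  (obs o_2=3)
t=3: δ = [2.146e-06, 4.292e-06, 4.292e-06, 5.722e-06, 8.583e-06]  ψ = [2, 2, 3, 0, 2]  (obs o_3=5)
t=4: δ = [2.682e-07, 1.788e-07, 2.682e-07, 4.023e-07, 1.341e-07]  ψ = [4, 3, 3, 4, 1]  (obs o_4=0)
t=5: δ = [1.257e-08, 1.257e-08, 1.886e-08, 1.257e-08, 8.382e-09]  ψ = [3, 3, 3, 0, 2]  (obs o_5=3)
backtrack: best end state = 2; path = [0, 3, 2, 4, 3, 2]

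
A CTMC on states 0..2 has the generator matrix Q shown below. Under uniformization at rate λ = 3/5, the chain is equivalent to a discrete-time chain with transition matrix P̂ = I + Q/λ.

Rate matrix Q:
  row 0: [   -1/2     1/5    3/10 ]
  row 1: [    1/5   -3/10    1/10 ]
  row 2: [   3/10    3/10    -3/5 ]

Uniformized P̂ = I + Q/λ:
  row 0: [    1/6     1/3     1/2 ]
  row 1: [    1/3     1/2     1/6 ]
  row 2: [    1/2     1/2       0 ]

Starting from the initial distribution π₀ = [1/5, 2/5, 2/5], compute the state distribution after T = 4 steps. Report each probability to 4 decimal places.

π = [0.3160, 0.4455, 0.2384]

t=0: π = [0.2000, 0.4000, 0.4000]
t=1: π = [0.3667, 0.4667, 0.1667]
t=2: π = [0.3000, 0.4389, 0.2611]
t=3: π = [0.3269, 0.4500, 0.2231]
t=4: π = [0.3160, 0.4455, 0.2384]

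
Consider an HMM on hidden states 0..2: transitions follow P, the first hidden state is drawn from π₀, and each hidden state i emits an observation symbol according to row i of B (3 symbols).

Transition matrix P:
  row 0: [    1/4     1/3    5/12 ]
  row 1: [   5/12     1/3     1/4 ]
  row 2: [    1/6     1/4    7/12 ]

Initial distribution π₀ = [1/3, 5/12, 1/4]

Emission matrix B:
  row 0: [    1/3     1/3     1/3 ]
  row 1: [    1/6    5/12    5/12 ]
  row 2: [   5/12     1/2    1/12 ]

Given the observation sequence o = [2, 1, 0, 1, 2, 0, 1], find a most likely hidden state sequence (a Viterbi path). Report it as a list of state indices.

t=0: δ = [1.111e-01, 1.736e-01, 2.083e-02]  (obs o_0=2)
t=1: δ = [2.411e-02, 2.411e-02, 2.315e-02]  ψ = [1, 1, 0]  (obs o_1=1)
t=2: δ = [3.349e-03, 1.340e-03, 5.626e-03]  ψ = [1, 0, 2]  (obs o_2=0)
t=3: δ = [3.126e-04, 5.861e-04, 1.641e-03]  ψ = [2, 2, 2]  (obs o_3=1)
t=4: δ = [9.117e-05, 1.709e-04, 7.977e-05]  ψ = [2, 2, 2]  (obs o_4=2)
t=5: δ = [2.374e-05, 9.497e-06, 1.939e-05]  ψ = [1, 1, 2]  (obs o_5=0)
t=6: δ = [1.978e-06, 3.297e-06, 5.655e-06]  ψ = [0, 0, 2]  (obs o_6=1)
backtrack: best end state = 2; path = [0, 2, 2, 2, 2, 2, 2]

path = [0, 2, 2, 2, 2, 2, 2]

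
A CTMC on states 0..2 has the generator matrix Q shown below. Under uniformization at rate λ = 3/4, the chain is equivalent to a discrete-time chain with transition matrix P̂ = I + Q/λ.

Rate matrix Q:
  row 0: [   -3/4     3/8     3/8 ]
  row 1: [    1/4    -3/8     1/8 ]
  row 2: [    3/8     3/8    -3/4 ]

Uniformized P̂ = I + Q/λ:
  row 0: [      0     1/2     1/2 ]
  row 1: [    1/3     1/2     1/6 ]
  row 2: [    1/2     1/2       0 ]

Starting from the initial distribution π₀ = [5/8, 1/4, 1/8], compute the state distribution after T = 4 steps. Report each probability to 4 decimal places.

π = [0.2943, 0.5000, 0.2057]

t=0: π = [0.6250, 0.2500, 0.1250]
t=1: π = [0.1458, 0.5000, 0.3542]
t=2: π = [0.3438, 0.5000, 0.1563]
t=3: π = [0.2448, 0.5000, 0.2552]
t=4: π = [0.2943, 0.5000, 0.2057]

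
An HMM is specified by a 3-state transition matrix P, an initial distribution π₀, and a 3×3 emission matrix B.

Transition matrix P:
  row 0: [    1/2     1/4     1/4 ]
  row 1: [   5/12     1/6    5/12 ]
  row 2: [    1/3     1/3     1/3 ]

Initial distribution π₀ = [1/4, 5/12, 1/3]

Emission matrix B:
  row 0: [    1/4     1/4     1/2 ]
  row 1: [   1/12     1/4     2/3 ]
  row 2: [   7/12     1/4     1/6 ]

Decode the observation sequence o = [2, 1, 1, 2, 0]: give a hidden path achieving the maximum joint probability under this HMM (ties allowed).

path = [1, 0, 0, 1, 2]

t=0: δ = [1.250e-01, 2.778e-01, 5.556e-02]  (obs o_0=2)
t=1: δ = [2.894e-02, 1.157e-02, 2.894e-02]  ψ = [1, 1, 1]  (obs o_1=1)
t=2: δ = [3.617e-03, 2.411e-03, 2.411e-03]  ψ = [0, 2, 2]  (obs o_2=1)
t=3: δ = [9.042e-04, 6.028e-04, 1.674e-04]  ψ = [0, 0, 1]  (obs o_3=2)
t=4: δ = [1.130e-04, 1.884e-05, 1.465e-04]  ψ = [0, 0, 1]  (obs o_4=0)
backtrack: best end state = 2; path = [1, 0, 0, 1, 2]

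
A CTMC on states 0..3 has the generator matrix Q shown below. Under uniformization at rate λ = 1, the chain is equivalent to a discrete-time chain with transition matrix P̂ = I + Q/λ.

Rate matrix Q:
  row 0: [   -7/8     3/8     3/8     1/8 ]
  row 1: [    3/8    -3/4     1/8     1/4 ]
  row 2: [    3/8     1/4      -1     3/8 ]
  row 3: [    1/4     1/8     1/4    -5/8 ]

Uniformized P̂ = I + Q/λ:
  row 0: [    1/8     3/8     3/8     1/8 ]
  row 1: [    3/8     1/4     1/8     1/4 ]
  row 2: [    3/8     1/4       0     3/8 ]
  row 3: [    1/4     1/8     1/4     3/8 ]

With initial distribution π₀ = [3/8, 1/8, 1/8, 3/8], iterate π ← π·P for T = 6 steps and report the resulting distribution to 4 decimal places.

t=0: π = [0.3750, 0.1250, 0.1250, 0.3750]
t=1: π = [0.2344, 0.2500, 0.2500, 0.2656]
t=2: π = [0.2832, 0.2461, 0.1855, 0.2852]
t=3: π = [0.2686, 0.2498, 0.2083, 0.2734]
t=4: π = [0.2737, 0.2494, 0.2003, 0.2766]
t=5: π = [0.2720, 0.2496, 0.2030, 0.2754]
t=6: π = [0.2726, 0.2496, 0.2021, 0.2758]

π = [0.2726, 0.2496, 0.2021, 0.2758]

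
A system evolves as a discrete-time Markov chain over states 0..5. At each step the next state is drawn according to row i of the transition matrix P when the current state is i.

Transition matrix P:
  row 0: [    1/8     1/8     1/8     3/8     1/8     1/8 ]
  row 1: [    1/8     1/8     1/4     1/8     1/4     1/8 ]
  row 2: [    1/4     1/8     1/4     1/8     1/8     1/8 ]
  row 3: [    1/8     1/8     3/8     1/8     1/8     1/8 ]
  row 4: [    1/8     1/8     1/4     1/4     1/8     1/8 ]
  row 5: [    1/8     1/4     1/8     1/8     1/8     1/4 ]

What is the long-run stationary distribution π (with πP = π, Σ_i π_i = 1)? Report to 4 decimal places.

π = [0.1544, 0.1429, 0.2355, 0.1815, 0.1429, 0.1429]

Balance equations π_j = Σ_i π_i·P[i][j]:
  π_0 = 1/8·π_0 + 1/8·π_1 + 1/4·π_2 + 1/8·π_3 + 1/8·π_4 + 1/8·π_5
  π_1 = 1/8·π_0 + 1/8·π_1 + 1/8·π_2 + 1/8·π_3 + 1/8·π_4 + 1/4·π_5
  π_2 = 1/8·π_0 + 1/4·π_1 + 1/4·π_2 + 3/8·π_3 + 1/4·π_4 + 1/8·π_5
  π_3 = 3/8·π_0 + 1/8·π_1 + 1/8·π_2 + 1/8·π_3 + 1/4·π_4 + 1/8·π_5
  π_4 = 1/8·π_0 + 1/4·π_1 + 1/8·π_2 + 1/8·π_3 + 1/8·π_4 + 1/8·π_5
  normalize: π_0 + π_1 + π_2 + π_3 + π_4 + π_5 = 1
Solving the linear system gives exactly π = [40/259, 1/7, 61/259, 47/259, 1/7, 1/7].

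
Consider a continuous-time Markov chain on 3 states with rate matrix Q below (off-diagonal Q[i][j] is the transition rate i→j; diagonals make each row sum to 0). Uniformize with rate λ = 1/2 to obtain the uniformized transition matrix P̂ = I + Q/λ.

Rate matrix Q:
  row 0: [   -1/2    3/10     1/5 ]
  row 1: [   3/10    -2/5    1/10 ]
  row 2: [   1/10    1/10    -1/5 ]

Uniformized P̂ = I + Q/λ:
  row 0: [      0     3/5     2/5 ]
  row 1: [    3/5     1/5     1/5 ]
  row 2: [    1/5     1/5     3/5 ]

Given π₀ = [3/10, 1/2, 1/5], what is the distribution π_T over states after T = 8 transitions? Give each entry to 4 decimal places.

t=0: π = [0.3000, 0.5000, 0.2000]
t=1: π = [0.3400, 0.3200, 0.3400]
t=2: π = [0.2600, 0.3360, 0.4040]
t=3: π = [0.2824, 0.3040, 0.4136]
t=4: π = [0.2651, 0.3130, 0.4219]
t=5: π = [0.2722, 0.3060, 0.4218]
t=6: π = [0.2680, 0.3089, 0.4231]
t=7: π = [0.2699, 0.3072, 0.4229]
t=8: π = [0.2689, 0.3080, 0.4231]

π = [0.2689, 0.3080, 0.4231]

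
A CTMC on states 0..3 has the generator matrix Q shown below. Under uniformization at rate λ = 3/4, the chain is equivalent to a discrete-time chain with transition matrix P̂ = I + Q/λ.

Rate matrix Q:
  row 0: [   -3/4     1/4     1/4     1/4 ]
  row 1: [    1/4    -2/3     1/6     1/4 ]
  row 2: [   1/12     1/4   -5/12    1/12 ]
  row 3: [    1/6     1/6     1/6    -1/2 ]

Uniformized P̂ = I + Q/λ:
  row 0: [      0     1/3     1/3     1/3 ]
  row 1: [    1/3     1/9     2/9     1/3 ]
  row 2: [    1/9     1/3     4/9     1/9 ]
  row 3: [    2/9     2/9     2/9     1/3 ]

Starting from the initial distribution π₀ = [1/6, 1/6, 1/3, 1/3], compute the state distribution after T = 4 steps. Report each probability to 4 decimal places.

π = [0.1764, 0.2486, 0.3109, 0.2642]

t=0: π = [0.1667, 0.1667, 0.3333, 0.3333]
t=1: π = [0.1667, 0.2593, 0.3148, 0.2593]
t=2: π = [0.1790, 0.2469, 0.3107, 0.2634]
t=3: π = [0.1754, 0.2492, 0.3112, 0.2643]
t=4: π = [0.1764, 0.2486, 0.3109, 0.2642]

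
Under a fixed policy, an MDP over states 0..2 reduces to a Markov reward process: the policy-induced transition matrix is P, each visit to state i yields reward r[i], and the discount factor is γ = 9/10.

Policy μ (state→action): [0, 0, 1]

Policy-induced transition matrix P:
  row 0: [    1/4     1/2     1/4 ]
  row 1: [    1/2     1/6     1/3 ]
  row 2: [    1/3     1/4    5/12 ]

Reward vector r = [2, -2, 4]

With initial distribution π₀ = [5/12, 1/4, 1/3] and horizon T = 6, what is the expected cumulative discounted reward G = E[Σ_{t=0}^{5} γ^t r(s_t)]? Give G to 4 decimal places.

G = 6.8000

t=0: π = [0.4167, 0.2500, 0.3333], E[r] = 1.6667, γ^t·E[r] = 1.666667, running G = 1.666667
t=1: π = [0.3403, 0.3333, 0.3264], E[r] = 1.3194, γ^t·E[r] = 1.187500, running G = 2.854167
t=2: π = [0.3605, 0.3073, 0.3322], E[r] = 1.4352, γ^t·E[r] = 1.162500, running G = 4.016667
t=3: π = [0.3545, 0.3145, 0.3310], E[r] = 1.4038, γ^t·E[r] = 1.023398, running G = 5.040065
t=4: π = [0.3562, 0.3124, 0.3314], E[r] = 1.4131, γ^t·E[r] = 0.927123, running G = 5.967188
t=5: π = [0.3557, 0.3130, 0.3313], E[r] = 1.4105, γ^t·E[r] = 0.832858, running G = 6.800047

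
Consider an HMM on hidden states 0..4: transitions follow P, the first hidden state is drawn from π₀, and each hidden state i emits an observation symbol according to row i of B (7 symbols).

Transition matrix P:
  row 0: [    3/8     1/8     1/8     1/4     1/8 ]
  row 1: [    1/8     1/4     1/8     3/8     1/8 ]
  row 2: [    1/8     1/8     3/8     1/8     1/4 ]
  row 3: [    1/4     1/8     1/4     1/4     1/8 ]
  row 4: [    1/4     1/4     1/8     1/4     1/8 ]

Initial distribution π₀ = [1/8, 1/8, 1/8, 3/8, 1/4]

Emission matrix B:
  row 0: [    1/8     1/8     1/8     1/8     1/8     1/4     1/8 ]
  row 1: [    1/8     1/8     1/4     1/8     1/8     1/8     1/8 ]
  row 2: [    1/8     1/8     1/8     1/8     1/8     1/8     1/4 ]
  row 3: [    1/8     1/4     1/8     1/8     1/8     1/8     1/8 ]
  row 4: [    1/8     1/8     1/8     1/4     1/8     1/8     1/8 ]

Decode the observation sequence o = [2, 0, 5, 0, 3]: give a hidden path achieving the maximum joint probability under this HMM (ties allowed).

t=0: δ = [1.562e-02, 3.125e-02, 1.562e-02, 4.688e-02, 3.125e-02]  (obs o_0=2)
t=1: δ = [1.465e-03, 9.766e-04, 1.465e-03, 1.465e-03, 7.324e-04]  ψ = [3, 1, 3, 1, 3]  (obs o_1=0)
t=2: δ = [1.373e-04, 3.052e-05, 6.866e-05, 4.578e-05, 4.578e-05]  ψ = [0, 1, 2, 0, 2]  (obs o_2=5)
t=3: δ = [6.437e-06, 2.146e-06, 3.219e-06, 4.292e-06, 2.146e-06]  ψ = [0, 0, 2, 0, 0]  (obs o_3=0)
t=4: δ = [3.017e-07, 1.006e-07, 1.509e-07, 2.012e-07, 2.012e-07]  ψ = [0, 0, 2, 0, 0]  (obs o_4=3)
backtrack: best end state = 0; path = [3, 0, 0, 0, 0]

path = [3, 0, 0, 0, 0]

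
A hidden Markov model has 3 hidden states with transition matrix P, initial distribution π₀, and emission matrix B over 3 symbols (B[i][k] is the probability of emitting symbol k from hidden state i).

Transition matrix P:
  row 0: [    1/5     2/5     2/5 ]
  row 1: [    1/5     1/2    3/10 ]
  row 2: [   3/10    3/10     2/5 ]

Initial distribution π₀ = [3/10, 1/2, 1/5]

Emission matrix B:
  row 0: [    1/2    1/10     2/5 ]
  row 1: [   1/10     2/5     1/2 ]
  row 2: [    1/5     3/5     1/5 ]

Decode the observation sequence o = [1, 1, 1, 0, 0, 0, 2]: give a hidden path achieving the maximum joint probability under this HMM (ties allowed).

t=0: δ = [3.000e-02, 2.000e-01, 1.200e-01]  (obs o_0=1)
t=1: δ = [4.000e-03, 4.000e-02, 3.600e-02]  ψ = [1, 1, 1]  (obs o_1=1)
t=2: δ = [1.080e-03, 8.000e-03, 8.640e-03]  ψ = [2, 1, 2]  (obs o_2=1)
t=3: δ = [1.296e-03, 4.000e-04, 6.912e-04]  ψ = [2, 1, 2]  (obs o_3=0)
t=4: δ = [1.296e-04, 5.184e-05, 1.037e-04]  ψ = [0, 0, 0]  (obs o_4=0)
t=5: δ = [1.555e-05, 5.184e-06, 1.037e-05]  ψ = [2, 0, 0]  (obs o_5=0)
t=6: δ = [1.244e-06, 3.110e-06, 1.244e-06]  ψ = [0, 0, 0]  (obs o_6=2)
backtrack: best end state = 1; path = [1, 2, 2, 0, 2, 0, 1]

path = [1, 2, 2, 0, 2, 0, 1]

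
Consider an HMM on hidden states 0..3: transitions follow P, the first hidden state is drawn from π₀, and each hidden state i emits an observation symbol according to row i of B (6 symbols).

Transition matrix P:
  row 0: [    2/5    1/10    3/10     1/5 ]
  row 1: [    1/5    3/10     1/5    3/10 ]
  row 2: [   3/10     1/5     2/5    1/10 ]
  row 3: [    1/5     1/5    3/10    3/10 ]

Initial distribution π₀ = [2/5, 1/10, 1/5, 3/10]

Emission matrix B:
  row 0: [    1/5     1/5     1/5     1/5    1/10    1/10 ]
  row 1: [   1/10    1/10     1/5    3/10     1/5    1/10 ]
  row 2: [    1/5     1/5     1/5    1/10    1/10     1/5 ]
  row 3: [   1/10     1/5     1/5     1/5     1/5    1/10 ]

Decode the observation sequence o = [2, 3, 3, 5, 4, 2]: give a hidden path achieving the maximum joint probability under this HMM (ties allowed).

t=0: δ = [8.000e-02, 2.000e-02, 4.000e-02, 6.000e-02]  (obs o_0=2)
t=1: δ = [6.400e-03, 3.600e-03, 2.400e-03, 3.600e-03]  ψ = [0, 3, 0, 3]  (obs o_1=3)
t=2: δ = [5.120e-04, 3.240e-04, 1.920e-04, 2.560e-04]  ψ = [0, 1, 0, 0]  (obs o_2=3)
t=3: δ = [2.048e-05, 9.720e-06, 3.072e-05, 1.024e-05]  ψ = [0, 1, 0, 0]  (obs o_3=5)
t=4: δ = [9.216e-07, 1.229e-06, 1.229e-06, 8.192e-07]  ψ = [2, 2, 2, 0]  (obs o_4=4)
t=5: δ = [7.373e-08, 7.373e-08, 9.830e-08, 7.373e-08]  ψ = [0, 1, 2, 1]  (obs o_5=2)
backtrack: best end state = 2; path = [0, 0, 0, 2, 2, 2]

path = [0, 0, 0, 2, 2, 2]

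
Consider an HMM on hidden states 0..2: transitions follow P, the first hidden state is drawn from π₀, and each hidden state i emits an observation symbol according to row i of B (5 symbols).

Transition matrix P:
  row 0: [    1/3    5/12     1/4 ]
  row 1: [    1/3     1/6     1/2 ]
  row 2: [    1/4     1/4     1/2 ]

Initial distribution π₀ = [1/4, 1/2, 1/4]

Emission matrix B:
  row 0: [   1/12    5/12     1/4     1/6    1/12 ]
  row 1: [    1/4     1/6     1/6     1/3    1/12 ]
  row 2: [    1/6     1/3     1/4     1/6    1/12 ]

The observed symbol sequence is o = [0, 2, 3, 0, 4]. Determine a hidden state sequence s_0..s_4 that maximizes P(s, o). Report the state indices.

path = [1, 0, 1, 2, 2]

t=0: δ = [2.083e-02, 1.250e-01, 4.167e-02]  (obs o_0=0)
t=1: δ = [1.042e-02, 3.472e-03, 1.562e-02]  ψ = [1, 1, 1]  (obs o_1=2)
t=2: δ = [6.510e-04, 1.447e-03, 1.302e-03]  ψ = [2, 0, 2]  (obs o_2=3)
t=3: δ = [4.019e-05, 8.138e-05, 1.206e-04]  ψ = [1, 2, 1]  (obs o_3=0)
t=4: δ = [2.512e-06, 2.512e-06, 5.023e-06]  ψ = [2, 2, 2]  (obs o_4=4)
backtrack: best end state = 2; path = [1, 0, 1, 2, 2]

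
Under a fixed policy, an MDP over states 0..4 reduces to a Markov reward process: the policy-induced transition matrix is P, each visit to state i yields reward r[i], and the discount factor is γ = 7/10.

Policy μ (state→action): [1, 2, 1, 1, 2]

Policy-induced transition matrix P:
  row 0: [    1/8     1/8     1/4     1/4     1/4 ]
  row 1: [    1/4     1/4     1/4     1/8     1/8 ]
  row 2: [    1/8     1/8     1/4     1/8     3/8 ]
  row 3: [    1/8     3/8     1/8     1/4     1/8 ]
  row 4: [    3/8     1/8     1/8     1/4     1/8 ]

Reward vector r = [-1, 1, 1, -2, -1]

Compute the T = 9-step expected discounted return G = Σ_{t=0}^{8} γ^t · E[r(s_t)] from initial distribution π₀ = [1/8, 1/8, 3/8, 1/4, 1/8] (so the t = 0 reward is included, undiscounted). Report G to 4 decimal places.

G = -1.1173

t=0: π = [0.1250, 0.1250, 0.3750, 0.2500, 0.1250], E[r] = -0.2500, γ^t·E[r] = -0.250000, running G = -0.250000
t=1: π = [0.1719, 0.2031, 0.2031, 0.1875, 0.2344], E[r] = -0.3750, γ^t·E[r] = -0.262500, running G = -0.512500
t=2: π = [0.2090, 0.1973, 0.1973, 0.1992, 0.1973], E[r] = -0.4102, γ^t·E[r] = -0.200977, running G = -0.713477
t=3: π = [0.1990, 0.1995, 0.2004, 0.2007, 0.2004], E[r] = -0.4009, γ^t·E[r] = -0.137501, running G = -0.850978
t=4: π = [0.2000, 0.2001, 0.1999, 0.2000, 0.2000], E[r] = -0.4001, γ^t·E[r] = -0.096061, running G = -0.947039
t=5: π = [0.2000, 0.2000, 0.2000, 0.2000, 0.2000], E[r] = -0.4000, γ^t·E[r] = -0.067223, running G = -1.014262
t=6: π = [0.2000, 0.2000, 0.2000, 0.2000, 0.2000], E[r] = -0.4000, γ^t·E[r] = -0.047058, running G = -1.061320
t=7: π = [0.2000, 0.2000, 0.2000, 0.2000, 0.2000], E[r] = -0.4000, γ^t·E[r] = -0.032942, running G = -1.094261
t=8: π = [0.2000, 0.2000, 0.2000, 0.2000, 0.2000], E[r] = -0.4000, γ^t·E[r] = -0.023059, running G = -1.117320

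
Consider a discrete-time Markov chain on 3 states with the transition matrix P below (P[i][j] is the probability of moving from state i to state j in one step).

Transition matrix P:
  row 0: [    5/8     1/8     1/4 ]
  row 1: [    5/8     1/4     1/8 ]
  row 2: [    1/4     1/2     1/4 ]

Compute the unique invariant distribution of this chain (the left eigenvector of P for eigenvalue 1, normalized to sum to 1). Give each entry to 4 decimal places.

Balance equations π_j = Σ_i π_i·P[i][j]:
  π_0 = 5/8·π_0 + 5/8·π_1 + 1/4·π_2
  π_1 = 1/8·π_0 + 1/4·π_1 + 1/2·π_2
  normalize: π_0 + π_1 + π_2 = 1
Solving the linear system gives exactly π = [32/59, 14/59, 13/59].

π = [0.5424, 0.2373, 0.2203]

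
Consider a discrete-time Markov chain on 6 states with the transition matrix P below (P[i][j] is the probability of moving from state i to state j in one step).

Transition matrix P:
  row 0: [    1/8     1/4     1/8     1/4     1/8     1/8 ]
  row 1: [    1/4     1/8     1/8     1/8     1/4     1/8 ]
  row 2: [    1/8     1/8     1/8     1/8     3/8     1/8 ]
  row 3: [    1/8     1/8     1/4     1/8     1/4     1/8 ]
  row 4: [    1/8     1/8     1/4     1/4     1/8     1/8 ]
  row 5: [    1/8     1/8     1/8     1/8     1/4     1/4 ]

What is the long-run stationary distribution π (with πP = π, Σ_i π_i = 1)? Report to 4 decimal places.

π = [0.1429, 0.1429, 0.1746, 0.1711, 0.2257, 0.1429]

Balance equations π_j = Σ_i π_i·P[i][j]:
  π_0 = 1/8·π_0 + 1/4·π_1 + 1/8·π_2 + 1/8·π_3 + 1/8·π_4 + 1/8·π_5
  π_1 = 1/4·π_0 + 1/8·π_1 + 1/8·π_2 + 1/8·π_3 + 1/8·π_4 + 1/8·π_5
  π_2 = 1/8·π_0 + 1/8·π_1 + 1/8·π_2 + 1/4·π_3 + 1/4·π_4 + 1/8·π_5
  π_3 = 1/4·π_0 + 1/8·π_1 + 1/8·π_2 + 1/8·π_3 + 1/4·π_4 + 1/8·π_5
  π_4 = 1/8·π_0 + 1/4·π_1 + 3/8·π_2 + 1/4·π_3 + 1/8·π_4 + 1/4·π_5
  normalize: π_0 + π_1 + π_2 + π_3 + π_4 + π_5 = 1
Solving the linear system gives exactly π = [1/7, 1/7, 11/63, 97/567, 128/567, 1/7].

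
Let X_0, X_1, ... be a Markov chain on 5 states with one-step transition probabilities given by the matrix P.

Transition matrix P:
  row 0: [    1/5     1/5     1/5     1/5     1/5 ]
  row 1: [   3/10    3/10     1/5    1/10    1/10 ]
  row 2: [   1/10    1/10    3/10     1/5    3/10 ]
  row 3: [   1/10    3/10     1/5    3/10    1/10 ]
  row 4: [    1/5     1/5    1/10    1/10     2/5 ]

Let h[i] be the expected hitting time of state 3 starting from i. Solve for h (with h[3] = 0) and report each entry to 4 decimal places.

h = [6.4510, 7.0784, 6.4706, 0.0000, 7.2549]

First-step conditioning: h[3] = 0; for i ≠ 3, h[i] = 1 + Σ_k P[i][k]·h[k].
  h[0] = 1 + 1/5·h[0] + 1/5·h[1] + 1/5·h[2] + 1/5·h[4]
  h[1] = 1 + 3/10·h[0] + 3/10·h[1] + 1/5·h[2] + 1/10·h[4]
  h[2] = 1 + 1/10·h[0] + 1/10·h[1] + 3/10·h[2] + 3/10·h[4]
  h[4] = 1 + 1/5·h[0] + 1/5·h[1] + 1/10·h[2] + 2/5·h[4]
Solving the 4×4 linear system over states ≠ 3 gives exactly h = [329/51, 361/51, 110/17, 0, 370/51] (h[3] = 0 is the target).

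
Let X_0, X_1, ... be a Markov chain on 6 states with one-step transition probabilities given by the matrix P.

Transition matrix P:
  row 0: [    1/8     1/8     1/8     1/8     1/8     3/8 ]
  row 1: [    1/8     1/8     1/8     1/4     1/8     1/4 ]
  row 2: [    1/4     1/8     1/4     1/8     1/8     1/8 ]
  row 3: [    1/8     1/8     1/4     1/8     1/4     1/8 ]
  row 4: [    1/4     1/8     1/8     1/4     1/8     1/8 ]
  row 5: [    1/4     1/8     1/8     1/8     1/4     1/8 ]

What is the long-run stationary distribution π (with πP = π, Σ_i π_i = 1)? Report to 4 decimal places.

π = [0.1904, 0.1250, 0.1660, 0.1617, 0.1687, 0.1882]

Balance equations π_j = Σ_i π_i·P[i][j]:
  π_0 = 1/8·π_0 + 1/8·π_1 + 1/4·π_2 + 1/8·π_3 + 1/4·π_4 + 1/4·π_5
  π_1 = 1/8·π_0 + 1/8·π_1 + 1/8·π_2 + 1/8·π_3 + 1/8·π_4 + 1/8·π_5
  π_2 = 1/8·π_0 + 1/8·π_1 + 1/4·π_2 + 1/4·π_3 + 1/8·π_4 + 1/8·π_5
  π_3 = 1/8·π_0 + 1/4·π_1 + 1/8·π_2 + 1/8·π_3 + 1/4·π_4 + 1/8·π_5
  π_4 = 1/8·π_0 + 1/8·π_1 + 1/8·π_2 + 1/4·π_3 + 1/8·π_4 + 1/4·π_5
  normalize: π_0 + π_1 + π_2 + π_3 + π_4 + π_5 = 1
Solving the linear system gives exactly π = [6911/36304, 1/8, 6025/36304, 5871/36304, 3063/18152, 6833/36304].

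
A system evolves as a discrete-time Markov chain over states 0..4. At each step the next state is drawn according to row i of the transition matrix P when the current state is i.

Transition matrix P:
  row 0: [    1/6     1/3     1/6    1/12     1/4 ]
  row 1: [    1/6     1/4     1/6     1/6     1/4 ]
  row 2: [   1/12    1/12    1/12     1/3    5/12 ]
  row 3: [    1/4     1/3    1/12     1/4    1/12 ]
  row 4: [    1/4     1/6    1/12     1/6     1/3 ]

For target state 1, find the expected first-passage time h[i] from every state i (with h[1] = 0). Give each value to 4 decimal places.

First-step conditioning: h[1] = 0; for i ≠ 1, h[i] = 1 + Σ_k P[i][k]·h[k].
  h[0] = 1 + 1/6·h[0] + 1/6·h[2] + 1/12·h[3] + 1/4·h[4]
  h[2] = 1 + 1/12·h[0] + 1/12·h[2] + 1/3·h[3] + 5/12·h[4]
  h[3] = 1 + 1/4·h[0] + 1/12·h[2] + 1/4·h[3] + 1/12·h[4]
  h[4] = 1 + 1/4·h[0] + 1/12·h[2] + 1/6·h[3] + 1/3·h[4]
Solving the 4×4 linear system over states ≠ 1 gives exactly h = [645/167, 0, 801/167, 4266/1169, 5214/1169] (h[1] = 0 is the target).

h = [3.8623, 0.0000, 4.7964, 3.6493, 4.4602]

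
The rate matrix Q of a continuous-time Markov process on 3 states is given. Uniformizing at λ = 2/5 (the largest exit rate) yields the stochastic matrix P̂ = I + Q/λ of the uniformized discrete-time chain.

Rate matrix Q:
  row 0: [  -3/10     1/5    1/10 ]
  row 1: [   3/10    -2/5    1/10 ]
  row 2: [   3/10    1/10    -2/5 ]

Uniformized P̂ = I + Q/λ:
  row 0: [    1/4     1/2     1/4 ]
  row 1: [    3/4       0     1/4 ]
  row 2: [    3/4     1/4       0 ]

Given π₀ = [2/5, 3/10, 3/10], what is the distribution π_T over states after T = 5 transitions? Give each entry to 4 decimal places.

t=0: π = [0.4000, 0.3000, 0.3000]
t=1: π = [0.5500, 0.2750, 0.1750]
t=2: π = [0.4750, 0.3188, 0.2063]
t=3: π = [0.5125, 0.2891, 0.1984]
t=4: π = [0.4938, 0.3059, 0.2004]
t=5: π = [0.5031, 0.2970, 0.1999]

π = [0.5031, 0.2970, 0.1999]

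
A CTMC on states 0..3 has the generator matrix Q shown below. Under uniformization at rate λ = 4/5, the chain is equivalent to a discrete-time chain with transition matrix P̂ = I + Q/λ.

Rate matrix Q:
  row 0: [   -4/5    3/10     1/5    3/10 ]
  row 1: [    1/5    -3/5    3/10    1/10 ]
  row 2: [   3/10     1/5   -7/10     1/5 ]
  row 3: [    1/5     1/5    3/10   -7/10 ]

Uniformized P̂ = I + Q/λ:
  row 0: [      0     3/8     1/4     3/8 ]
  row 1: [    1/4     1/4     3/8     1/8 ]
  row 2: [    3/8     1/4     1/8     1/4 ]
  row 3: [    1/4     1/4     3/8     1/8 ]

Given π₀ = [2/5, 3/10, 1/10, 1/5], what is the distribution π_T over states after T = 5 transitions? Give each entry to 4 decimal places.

π = [0.2277, 0.2786, 0.2768, 0.2169]

t=0: π = [0.4000, 0.3000, 0.1000, 0.2000]
t=1: π = [0.1625, 0.3000, 0.3000, 0.2375]
t=2: π = [0.2469, 0.2703, 0.2797, 0.2031]
t=3: π = [0.2232, 0.2809, 0.2742, 0.2217]
t=4: π = [0.2285, 0.2779, 0.2785, 0.2151]
t=5: π = [0.2277, 0.2786, 0.2768, 0.2169]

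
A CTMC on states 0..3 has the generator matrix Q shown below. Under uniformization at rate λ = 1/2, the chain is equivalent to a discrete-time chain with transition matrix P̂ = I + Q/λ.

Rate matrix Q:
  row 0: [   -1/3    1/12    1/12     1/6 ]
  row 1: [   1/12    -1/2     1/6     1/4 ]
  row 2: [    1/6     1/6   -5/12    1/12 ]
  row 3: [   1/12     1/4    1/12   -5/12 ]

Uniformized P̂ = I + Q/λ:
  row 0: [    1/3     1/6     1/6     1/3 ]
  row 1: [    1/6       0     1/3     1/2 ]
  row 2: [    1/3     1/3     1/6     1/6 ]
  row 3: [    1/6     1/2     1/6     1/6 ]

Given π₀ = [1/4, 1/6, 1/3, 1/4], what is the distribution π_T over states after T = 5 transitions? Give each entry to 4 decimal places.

t=0: π = [0.2500, 0.1667, 0.3333, 0.2500]
t=1: π = [0.2639, 0.2778, 0.1944, 0.2639]
t=2: π = [0.2431, 0.2407, 0.2130, 0.3032]
t=3: π = [0.2427, 0.2631, 0.2068, 0.2874]
t=4: π = [0.2416, 0.2531, 0.2105, 0.2948]
t=5: π = [0.2420, 0.2578, 0.2088, 0.2913]

π = [0.2420, 0.2578, 0.2088, 0.2913]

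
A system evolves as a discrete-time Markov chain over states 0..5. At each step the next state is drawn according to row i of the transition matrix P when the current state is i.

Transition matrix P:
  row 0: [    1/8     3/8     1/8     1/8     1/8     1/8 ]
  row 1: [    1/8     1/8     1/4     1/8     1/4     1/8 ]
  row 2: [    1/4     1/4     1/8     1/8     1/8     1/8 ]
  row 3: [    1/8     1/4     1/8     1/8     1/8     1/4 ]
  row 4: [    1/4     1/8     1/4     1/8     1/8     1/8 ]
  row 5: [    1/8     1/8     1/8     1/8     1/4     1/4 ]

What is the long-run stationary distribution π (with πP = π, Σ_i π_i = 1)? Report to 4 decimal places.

π = [0.1678, 0.2041, 0.1718, 0.1250, 0.1706, 0.1607]

Balance equations π_j = Σ_i π_i·P[i][j]:
  π_0 = 1/8·π_0 + 1/8·π_1 + 1/4·π_2 + 1/8·π_3 + 1/4·π_4 + 1/8·π_5
  π_1 = 3/8·π_0 + 1/8·π_1 + 1/4·π_2 + 1/4·π_3 + 1/8·π_4 + 1/8·π_5
  π_2 = 1/8·π_0 + 1/4·π_1 + 1/8·π_2 + 1/8·π_3 + 1/4·π_4 + 1/8·π_5
  π_3 = 1/8·π_0 + 1/8·π_1 + 1/8·π_2 + 1/8·π_3 + 1/8·π_4 + 1/8·π_5
  π_4 = 1/8·π_0 + 1/4·π_1 + 1/8·π_2 + 1/8·π_3 + 1/8·π_4 + 1/4·π_5
  normalize: π_0 + π_1 + π_2 + π_3 + π_4 + π_5 = 1
Solving the linear system gives exactly π = [6249/37240, 7599/37240, 6399/37240, 1/8, 6353/37240, 9/56].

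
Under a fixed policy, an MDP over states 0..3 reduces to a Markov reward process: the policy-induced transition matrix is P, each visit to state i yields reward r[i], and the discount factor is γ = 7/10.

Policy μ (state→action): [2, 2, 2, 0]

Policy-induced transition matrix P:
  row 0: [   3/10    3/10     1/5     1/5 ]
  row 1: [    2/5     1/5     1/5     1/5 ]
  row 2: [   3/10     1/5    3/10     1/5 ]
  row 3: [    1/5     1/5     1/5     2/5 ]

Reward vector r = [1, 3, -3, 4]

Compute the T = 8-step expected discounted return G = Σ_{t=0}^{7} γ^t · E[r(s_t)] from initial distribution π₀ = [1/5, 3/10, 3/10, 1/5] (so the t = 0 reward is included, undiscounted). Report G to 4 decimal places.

G = 3.7675

t=0: π = [0.2000, 0.3000, 0.3000, 0.2000], E[r] = 1.0000, γ^t·E[r] = 1.000000, running G = 1.000000
t=1: π = [0.3100, 0.2200, 0.2300, 0.2400], E[r] = 1.2400, γ^t·E[r] = 0.868000, running G = 1.868000
t=2: π = [0.2980, 0.2310, 0.2230, 0.2480], E[r] = 1.3140, γ^t·E[r] = 0.643860, running G = 2.511860
t=3: π = [0.2983, 0.2298, 0.2223, 0.2496], E[r] = 1.3192, γ^t·E[r] = 0.452486, running G = 2.964346
t=4: π = [0.2980, 0.2298, 0.2222, 0.2499], E[r] = 1.3205, γ^t·E[r] = 0.317052, running G = 3.281398
t=5: π = [0.2980, 0.2298, 0.2222, 0.2500], E[r] = 1.3207, γ^t·E[r] = 0.221964, running G = 3.503362
t=6: π = [0.2980, 0.2298, 0.2222, 0.2500], E[r] = 1.3207, γ^t·E[r] = 0.155379, running G = 3.658741
t=7: π = [0.2980, 0.2298, 0.2222, 0.2500], E[r] = 1.3207, γ^t·E[r] = 0.108766, running G = 3.767506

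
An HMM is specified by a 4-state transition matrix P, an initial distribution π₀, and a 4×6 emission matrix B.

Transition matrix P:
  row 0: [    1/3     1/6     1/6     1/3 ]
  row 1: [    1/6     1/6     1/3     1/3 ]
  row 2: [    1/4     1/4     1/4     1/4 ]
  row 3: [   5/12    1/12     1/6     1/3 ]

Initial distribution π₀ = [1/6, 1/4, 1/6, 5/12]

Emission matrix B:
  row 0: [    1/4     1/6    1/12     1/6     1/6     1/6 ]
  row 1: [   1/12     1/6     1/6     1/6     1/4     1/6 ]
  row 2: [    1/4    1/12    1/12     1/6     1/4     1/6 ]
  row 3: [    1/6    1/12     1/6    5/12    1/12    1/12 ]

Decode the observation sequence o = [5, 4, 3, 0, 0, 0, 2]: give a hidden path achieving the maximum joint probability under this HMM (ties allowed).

t=0: δ = [2.778e-02, 4.167e-02, 2.778e-02, 3.472e-02]  (obs o_0=5)
t=1: δ = [2.411e-03, 1.736e-03, 3.472e-03, 1.157e-03]  ψ = [3, 1, 1, 1]  (obs o_1=4)
t=2: δ = [1.447e-04, 1.447e-04, 1.447e-04, 3.617e-04]  ψ = [2, 2, 2, 2]  (obs o_2=3)
t=3: δ = [3.768e-05, 3.014e-06, 1.507e-05, 2.009e-05]  ψ = [3, 2, 3, 3]  (obs o_3=0)
t=4: δ = [3.140e-06, 5.233e-07, 1.570e-06, 2.093e-06]  ψ = [0, 0, 0, 0]  (obs o_4=0)
t=5: δ = [2.616e-07, 4.361e-08, 1.308e-07, 1.744e-07]  ψ = [0, 0, 0, 0]  (obs o_5=0)
t=6: δ = [7.268e-09, 7.268e-09, 3.634e-09, 1.454e-08]  ψ = [0, 0, 0, 0]  (obs o_6=2)
backtrack: best end state = 3; path = [1, 2, 3, 0, 0, 0, 3]

path = [1, 2, 3, 0, 0, 0, 3]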